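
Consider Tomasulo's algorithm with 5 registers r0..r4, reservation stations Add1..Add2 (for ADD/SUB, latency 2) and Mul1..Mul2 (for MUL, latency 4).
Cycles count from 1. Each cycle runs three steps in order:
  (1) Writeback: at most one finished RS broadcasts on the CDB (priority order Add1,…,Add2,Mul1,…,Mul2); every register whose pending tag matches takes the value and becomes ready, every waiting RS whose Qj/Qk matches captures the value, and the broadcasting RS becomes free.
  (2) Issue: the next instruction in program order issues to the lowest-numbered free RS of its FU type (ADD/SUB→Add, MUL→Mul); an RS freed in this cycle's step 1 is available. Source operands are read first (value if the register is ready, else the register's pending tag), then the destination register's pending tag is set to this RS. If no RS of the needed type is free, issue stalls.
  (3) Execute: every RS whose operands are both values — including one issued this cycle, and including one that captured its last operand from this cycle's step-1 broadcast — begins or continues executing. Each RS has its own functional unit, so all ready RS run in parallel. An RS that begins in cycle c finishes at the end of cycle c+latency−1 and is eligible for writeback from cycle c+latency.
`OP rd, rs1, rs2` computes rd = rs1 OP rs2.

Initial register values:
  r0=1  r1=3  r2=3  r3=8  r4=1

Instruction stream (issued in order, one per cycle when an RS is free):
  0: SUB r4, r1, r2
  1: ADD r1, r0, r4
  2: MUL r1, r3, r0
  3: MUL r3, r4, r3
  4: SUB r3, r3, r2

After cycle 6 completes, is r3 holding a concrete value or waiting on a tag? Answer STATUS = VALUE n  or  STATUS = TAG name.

cycle 1: issue SUB r4<-Add1 // r0:1,r1:3,r2:3,r3:8,r4:Add1
cycle 2: issue ADD r1<-Add2 // r0:1,r1:Add2,r2:3,r3:8,r4:Add1
cycle 3: CDB Add1=0; issue MUL r1<-Mul1 // r0:1,r1:Mul1,r2:3,r3:8,r4:0
cycle 4: issue MUL r3<-Mul2 // r0:1,r1:Mul1,r2:3,r3:Mul2,r4:0
cycle 5: CDB Add2=1; issue SUB r3<-Add1 // r0:1,r1:Mul1,r2:3,r3:Add1,r4:0
cycle 6: - // r0:1,r1:Mul1,r2:3,r3:Add1,r4:0

STATUS = TAG Add1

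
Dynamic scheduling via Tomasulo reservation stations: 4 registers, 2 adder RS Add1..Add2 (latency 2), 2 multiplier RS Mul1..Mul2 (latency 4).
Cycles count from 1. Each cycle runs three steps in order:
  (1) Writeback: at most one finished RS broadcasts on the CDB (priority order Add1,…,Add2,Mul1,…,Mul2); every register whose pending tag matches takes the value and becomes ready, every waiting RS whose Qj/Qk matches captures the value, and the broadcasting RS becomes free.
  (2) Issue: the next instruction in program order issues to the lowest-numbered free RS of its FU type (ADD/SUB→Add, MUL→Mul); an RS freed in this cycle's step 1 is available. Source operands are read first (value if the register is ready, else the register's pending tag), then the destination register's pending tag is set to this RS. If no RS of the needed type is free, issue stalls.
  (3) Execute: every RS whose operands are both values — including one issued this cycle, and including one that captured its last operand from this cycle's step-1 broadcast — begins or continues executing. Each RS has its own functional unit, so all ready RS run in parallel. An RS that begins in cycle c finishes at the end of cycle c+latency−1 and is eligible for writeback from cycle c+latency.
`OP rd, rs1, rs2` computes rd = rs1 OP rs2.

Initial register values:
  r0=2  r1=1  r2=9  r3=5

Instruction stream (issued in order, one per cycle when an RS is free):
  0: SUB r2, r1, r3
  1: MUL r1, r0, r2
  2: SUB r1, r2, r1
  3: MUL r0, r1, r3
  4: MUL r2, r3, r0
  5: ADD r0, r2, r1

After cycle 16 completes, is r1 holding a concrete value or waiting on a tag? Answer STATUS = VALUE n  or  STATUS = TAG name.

  c1: issue SUB r2<-Add1  regs: r0:2,r1:1,r2:Add1,r3:5
  c2: issue MUL r1<-Mul1  regs: r0:2,r1:Mul1,r2:Add1,r3:5
  c3: CDB Add1=-4; issue SUB r1<-Add1  regs: r0:2,r1:Add1,r2:-4,r3:5
  c4: issue MUL r0<-Mul2  regs: r0:Mul2,r1:Add1,r2:-4,r3:5
  c5: stall  regs: r0:Mul2,r1:Add1,r2:-4,r3:5
  c6: stall  regs: r0:Mul2,r1:Add1,r2:-4,r3:5
  c7: CDB Mul1=-8; issue MUL r2<-Mul1  regs: r0:Mul2,r1:Add1,r2:Mul1,r3:5
  c8: issue ADD r0<-Add2  regs: r0:Add2,r1:Add1,r2:Mul1,r3:5
  c9: CDB Add1=4  regs: r0:Add2,r1:4,r2:Mul1,r3:5
  c10: -  regs: r0:Add2,r1:4,r2:Mul1,r3:5
  c11: -  regs: r0:Add2,r1:4,r2:Mul1,r3:5
  c12: -  regs: r0:Add2,r1:4,r2:Mul1,r3:5
  c13: CDB Mul2=20  regs: r0:Add2,r1:4,r2:Mul1,r3:5
  c14: -  regs: r0:Add2,r1:4,r2:Mul1,r3:5
  c15: -  regs: r0:Add2,r1:4,r2:Mul1,r3:5
  c16: -  regs: r0:Add2,r1:4,r2:Mul1,r3:5

STATUS = VALUE 4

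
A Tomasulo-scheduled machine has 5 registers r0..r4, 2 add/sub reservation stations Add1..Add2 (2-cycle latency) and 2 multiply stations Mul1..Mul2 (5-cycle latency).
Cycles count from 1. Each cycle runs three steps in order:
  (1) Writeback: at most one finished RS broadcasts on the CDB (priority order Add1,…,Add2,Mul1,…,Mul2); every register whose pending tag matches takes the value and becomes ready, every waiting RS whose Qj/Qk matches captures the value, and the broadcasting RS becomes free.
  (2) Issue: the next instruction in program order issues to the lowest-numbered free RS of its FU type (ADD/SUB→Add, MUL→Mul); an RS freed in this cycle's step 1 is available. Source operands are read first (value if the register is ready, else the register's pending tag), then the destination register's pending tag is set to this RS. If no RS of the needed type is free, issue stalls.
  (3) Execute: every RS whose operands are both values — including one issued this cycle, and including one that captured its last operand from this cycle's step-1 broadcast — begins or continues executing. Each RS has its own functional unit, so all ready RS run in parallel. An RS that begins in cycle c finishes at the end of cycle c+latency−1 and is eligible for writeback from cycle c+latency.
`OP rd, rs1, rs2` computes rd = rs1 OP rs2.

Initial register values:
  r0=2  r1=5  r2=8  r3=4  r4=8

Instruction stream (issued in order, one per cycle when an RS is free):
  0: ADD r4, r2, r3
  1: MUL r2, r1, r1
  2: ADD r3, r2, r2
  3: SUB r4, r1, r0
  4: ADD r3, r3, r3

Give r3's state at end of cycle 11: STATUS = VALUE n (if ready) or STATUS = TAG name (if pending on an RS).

cycle 1: issue ADD r4<-Add1 // r0:2,r1:5,r2:8,r3:4,r4:Add1
cycle 2: issue MUL r2<-Mul1 // r0:2,r1:5,r2:Mul1,r3:4,r4:Add1
cycle 3: CDB Add1=12; issue ADD r3<-Add1 // r0:2,r1:5,r2:Mul1,r3:Add1,r4:12
cycle 4: issue SUB r4<-Add2 // r0:2,r1:5,r2:Mul1,r3:Add1,r4:Add2
cycle 5: stall // r0:2,r1:5,r2:Mul1,r3:Add1,r4:Add2
cycle 6: CDB Add2=3; issue ADD r3<-Add2 // r0:2,r1:5,r2:Mul1,r3:Add2,r4:3
cycle 7: CDB Mul1=25 // r0:2,r1:5,r2:25,r3:Add2,r4:3
cycle 8: - // r0:2,r1:5,r2:25,r3:Add2,r4:3
cycle 9: CDB Add1=50 // r0:2,r1:5,r2:25,r3:Add2,r4:3
cycle 10: - // r0:2,r1:5,r2:25,r3:Add2,r4:3
cycle 11: CDB Add2=100 // r0:2,r1:5,r2:25,r3:100,r4:3

STATUS = VALUE 100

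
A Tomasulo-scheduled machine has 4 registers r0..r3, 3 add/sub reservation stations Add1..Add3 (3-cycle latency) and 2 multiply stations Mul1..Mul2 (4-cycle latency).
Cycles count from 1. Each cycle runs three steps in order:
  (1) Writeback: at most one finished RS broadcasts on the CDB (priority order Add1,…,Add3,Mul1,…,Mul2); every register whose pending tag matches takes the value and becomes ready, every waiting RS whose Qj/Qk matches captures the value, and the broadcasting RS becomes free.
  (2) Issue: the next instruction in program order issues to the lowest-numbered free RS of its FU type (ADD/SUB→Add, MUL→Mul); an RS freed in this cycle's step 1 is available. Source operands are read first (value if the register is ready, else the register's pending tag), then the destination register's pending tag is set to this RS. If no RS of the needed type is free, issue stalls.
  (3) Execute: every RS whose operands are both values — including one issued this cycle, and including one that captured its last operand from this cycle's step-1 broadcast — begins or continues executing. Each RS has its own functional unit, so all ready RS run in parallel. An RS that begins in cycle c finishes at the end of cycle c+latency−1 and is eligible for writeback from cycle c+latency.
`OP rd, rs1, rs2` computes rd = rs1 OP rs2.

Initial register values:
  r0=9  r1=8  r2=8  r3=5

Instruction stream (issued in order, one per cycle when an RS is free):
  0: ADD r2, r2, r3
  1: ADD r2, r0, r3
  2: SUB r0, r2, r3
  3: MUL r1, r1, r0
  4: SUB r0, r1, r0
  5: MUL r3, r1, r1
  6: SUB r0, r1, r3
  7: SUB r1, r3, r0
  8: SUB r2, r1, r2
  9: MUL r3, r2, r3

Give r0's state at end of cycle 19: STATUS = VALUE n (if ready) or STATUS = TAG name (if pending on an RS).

STATUS = VALUE -5112

cycle 1: issue ADD r2<-Add1 // r0:9,r1:8,r2:Add1,r3:5
cycle 2: issue ADD r2<-Add2 // r0:9,r1:8,r2:Add2,r3:5
cycle 3: issue SUB r0<-Add3 // r0:Add3,r1:8,r2:Add2,r3:5
cycle 4: CDB Add1=13; issue MUL r1<-Mul1 // r0:Add3,r1:Mul1,r2:Add2,r3:5
cycle 5: CDB Add2=14; issue SUB r0<-Add1 // r0:Add1,r1:Mul1,r2:14,r3:5
cycle 6: issue MUL r3<-Mul2 // r0:Add1,r1:Mul1,r2:14,r3:Mul2
cycle 7: issue SUB r0<-Add2 // r0:Add2,r1:Mul1,r2:14,r3:Mul2
cycle 8: CDB Add3=9; issue SUB r1<-Add3 // r0:Add2,r1:Add3,r2:14,r3:Mul2
cycle 9: stall // r0:Add2,r1:Add3,r2:14,r3:Mul2
cycle 10: stall // r0:Add2,r1:Add3,r2:14,r3:Mul2
cycle 11: stall // r0:Add2,r1:Add3,r2:14,r3:Mul2
cycle 12: CDB Mul1=72; stall // r0:Add2,r1:Add3,r2:14,r3:Mul2
cycle 13: stall // r0:Add2,r1:Add3,r2:14,r3:Mul2
cycle 14: stall // r0:Add2,r1:Add3,r2:14,r3:Mul2
cycle 15: CDB Add1=63; issue SUB r2<-Add1 // r0:Add2,r1:Add3,r2:Add1,r3:Mul2
cycle 16: CDB Mul2=5184; issue MUL r3<-Mul1 // r0:Add2,r1:Add3,r2:Add1,r3:Mul1
cycle 17: - // r0:Add2,r1:Add3,r2:Add1,r3:Mul1
cycle 18: - // r0:Add2,r1:Add3,r2:Add1,r3:Mul1
cycle 19: CDB Add2=-5112 // r0:-5112,r1:Add3,r2:Add1,r3:Mul1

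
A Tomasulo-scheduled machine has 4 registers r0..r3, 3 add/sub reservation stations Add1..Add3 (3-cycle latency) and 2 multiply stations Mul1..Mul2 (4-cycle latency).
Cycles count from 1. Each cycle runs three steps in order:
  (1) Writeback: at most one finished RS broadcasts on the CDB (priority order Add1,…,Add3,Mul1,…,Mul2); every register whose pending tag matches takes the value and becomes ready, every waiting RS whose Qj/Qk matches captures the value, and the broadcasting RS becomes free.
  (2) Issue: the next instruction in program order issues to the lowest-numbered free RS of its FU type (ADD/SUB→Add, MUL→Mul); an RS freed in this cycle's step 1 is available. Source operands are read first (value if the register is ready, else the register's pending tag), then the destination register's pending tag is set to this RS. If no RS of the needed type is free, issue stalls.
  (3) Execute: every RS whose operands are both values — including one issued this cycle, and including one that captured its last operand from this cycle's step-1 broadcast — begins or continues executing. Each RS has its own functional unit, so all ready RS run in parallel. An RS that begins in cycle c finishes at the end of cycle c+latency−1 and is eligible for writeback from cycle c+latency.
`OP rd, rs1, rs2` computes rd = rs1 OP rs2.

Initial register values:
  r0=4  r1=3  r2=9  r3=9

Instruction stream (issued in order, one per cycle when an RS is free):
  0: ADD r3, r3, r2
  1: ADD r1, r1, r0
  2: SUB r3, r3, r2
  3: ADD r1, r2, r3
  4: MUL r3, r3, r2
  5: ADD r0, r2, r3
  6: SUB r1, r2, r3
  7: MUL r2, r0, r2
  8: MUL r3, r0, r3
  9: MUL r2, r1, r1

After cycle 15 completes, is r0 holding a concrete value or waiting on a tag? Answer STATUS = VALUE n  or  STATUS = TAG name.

STATUS = VALUE 90

  c1: issue ADD r3<-Add1  regs: r0:4,r1:3,r2:9,r3:Add1
  c2: issue ADD r1<-Add2  regs: r0:4,r1:Add2,r2:9,r3:Add1
  c3: issue SUB r3<-Add3  regs: r0:4,r1:Add2,r2:9,r3:Add3
  c4: CDB Add1=18; issue ADD r1<-Add1  regs: r0:4,r1:Add1,r2:9,r3:Add3
  c5: CDB Add2=7; issue MUL r3<-Mul1  regs: r0:4,r1:Add1,r2:9,r3:Mul1
  c6: issue ADD r0<-Add2  regs: r0:Add2,r1:Add1,r2:9,r3:Mul1
  c7: CDB Add3=9; issue SUB r1<-Add3  regs: r0:Add2,r1:Add3,r2:9,r3:Mul1
  c8: issue MUL r2<-Mul2  regs: r0:Add2,r1:Add3,r2:Mul2,r3:Mul1
  c9: stall  regs: r0:Add2,r1:Add3,r2:Mul2,r3:Mul1
  c10: CDB Add1=18; stall  regs: r0:Add2,r1:Add3,r2:Mul2,r3:Mul1
  c11: CDB Mul1=81; issue MUL r3<-Mul1  regs: r0:Add2,r1:Add3,r2:Mul2,r3:Mul1
  c12: stall  regs: r0:Add2,r1:Add3,r2:Mul2,r3:Mul1
  c13: stall  regs: r0:Add2,r1:Add3,r2:Mul2,r3:Mul1
  c14: CDB Add2=90; stall  regs: r0:90,r1:Add3,r2:Mul2,r3:Mul1
  c15: CDB Add3=-72; stall  regs: r0:90,r1:-72,r2:Mul2,r3:Mul1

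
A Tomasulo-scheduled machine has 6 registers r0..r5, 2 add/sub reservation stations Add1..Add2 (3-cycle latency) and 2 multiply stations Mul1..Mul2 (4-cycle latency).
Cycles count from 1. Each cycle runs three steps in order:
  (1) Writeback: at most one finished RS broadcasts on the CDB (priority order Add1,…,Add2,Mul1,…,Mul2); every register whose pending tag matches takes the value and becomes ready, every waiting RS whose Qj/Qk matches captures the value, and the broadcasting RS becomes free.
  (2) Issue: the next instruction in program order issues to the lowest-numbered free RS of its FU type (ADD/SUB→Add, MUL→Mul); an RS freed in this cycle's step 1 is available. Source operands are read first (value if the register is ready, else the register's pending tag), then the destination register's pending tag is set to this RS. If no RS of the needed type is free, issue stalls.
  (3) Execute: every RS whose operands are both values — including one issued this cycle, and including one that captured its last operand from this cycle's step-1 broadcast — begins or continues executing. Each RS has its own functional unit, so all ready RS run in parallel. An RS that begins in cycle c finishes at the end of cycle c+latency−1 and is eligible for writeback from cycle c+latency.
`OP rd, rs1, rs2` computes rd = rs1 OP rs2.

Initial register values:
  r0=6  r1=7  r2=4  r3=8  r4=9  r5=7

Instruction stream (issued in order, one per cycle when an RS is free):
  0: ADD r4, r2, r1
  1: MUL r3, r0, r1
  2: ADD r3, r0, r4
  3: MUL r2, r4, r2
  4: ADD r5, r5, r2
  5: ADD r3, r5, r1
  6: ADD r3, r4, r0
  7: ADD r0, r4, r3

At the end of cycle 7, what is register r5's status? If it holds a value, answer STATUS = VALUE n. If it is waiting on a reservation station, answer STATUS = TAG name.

STATUS = TAG Add1

c1: issue ADD r4<-Add1 | r0:6,r1:7,r2:4,r3:8,r4:Add1,r5:7
c2: issue MUL r3<-Mul1 | r0:6,r1:7,r2:4,r3:Mul1,r4:Add1,r5:7
c3: issue ADD r3<-Add2 | r0:6,r1:7,r2:4,r3:Add2,r4:Add1,r5:7
c4: CDB Add1=11; issue MUL r2<-Mul2 | r0:6,r1:7,r2:Mul2,r3:Add2,r4:11,r5:7
c5: issue ADD r5<-Add1 | r0:6,r1:7,r2:Mul2,r3:Add2,r4:11,r5:Add1
c6: CDB Mul1=42; stall | r0:6,r1:7,r2:Mul2,r3:Add2,r4:11,r5:Add1
c7: CDB Add2=17; issue ADD r3<-Add2 | r0:6,r1:7,r2:Mul2,r3:Add2,r4:11,r5:Add1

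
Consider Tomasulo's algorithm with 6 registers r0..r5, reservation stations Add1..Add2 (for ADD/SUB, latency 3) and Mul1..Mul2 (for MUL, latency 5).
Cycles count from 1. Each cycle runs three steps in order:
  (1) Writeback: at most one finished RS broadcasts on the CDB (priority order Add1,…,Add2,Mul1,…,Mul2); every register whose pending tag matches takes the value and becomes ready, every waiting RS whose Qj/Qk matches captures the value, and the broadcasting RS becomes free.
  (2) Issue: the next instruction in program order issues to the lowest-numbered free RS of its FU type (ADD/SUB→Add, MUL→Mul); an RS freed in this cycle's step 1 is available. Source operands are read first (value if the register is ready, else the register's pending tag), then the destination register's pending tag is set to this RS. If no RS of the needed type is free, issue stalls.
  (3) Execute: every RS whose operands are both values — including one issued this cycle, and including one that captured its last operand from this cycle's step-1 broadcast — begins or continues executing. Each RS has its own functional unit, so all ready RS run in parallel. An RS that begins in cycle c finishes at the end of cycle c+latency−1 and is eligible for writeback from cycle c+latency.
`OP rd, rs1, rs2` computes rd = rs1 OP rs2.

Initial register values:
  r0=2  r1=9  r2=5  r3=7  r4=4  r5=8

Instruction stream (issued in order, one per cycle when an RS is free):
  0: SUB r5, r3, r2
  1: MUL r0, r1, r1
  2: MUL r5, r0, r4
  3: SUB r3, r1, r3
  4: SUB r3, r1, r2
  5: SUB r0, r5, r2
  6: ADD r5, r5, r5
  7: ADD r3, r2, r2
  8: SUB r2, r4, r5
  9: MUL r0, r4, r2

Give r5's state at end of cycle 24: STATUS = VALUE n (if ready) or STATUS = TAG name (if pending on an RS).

cycle 1: issue SUB r5<-Add1 // r0:2,r1:9,r2:5,r3:7,r4:4,r5:Add1
cycle 2: issue MUL r0<-Mul1 // r0:Mul1,r1:9,r2:5,r3:7,r4:4,r5:Add1
cycle 3: issue MUL r5<-Mul2 // r0:Mul1,r1:9,r2:5,r3:7,r4:4,r5:Mul2
cycle 4: CDB Add1=2; issue SUB r3<-Add1 // r0:Mul1,r1:9,r2:5,r3:Add1,r4:4,r5:Mul2
cycle 5: issue SUB r3<-Add2 // r0:Mul1,r1:9,r2:5,r3:Add2,r4:4,r5:Mul2
cycle 6: stall // r0:Mul1,r1:9,r2:5,r3:Add2,r4:4,r5:Mul2
cycle 7: CDB Add1=2; issue SUB r0<-Add1 // r0:Add1,r1:9,r2:5,r3:Add2,r4:4,r5:Mul2
cycle 8: CDB Add2=4; issue ADD r5<-Add2 // r0:Add1,r1:9,r2:5,r3:4,r4:4,r5:Add2
cycle 9: CDB Mul1=81; stall // r0:Add1,r1:9,r2:5,r3:4,r4:4,r5:Add2
cycle 10: stall // r0:Add1,r1:9,r2:5,r3:4,r4:4,r5:Add2
cycle 11: stall // r0:Add1,r1:9,r2:5,r3:4,r4:4,r5:Add2
cycle 12: stall // r0:Add1,r1:9,r2:5,r3:4,r4:4,r5:Add2
cycle 13: stall // r0:Add1,r1:9,r2:5,r3:4,r4:4,r5:Add2
cycle 14: CDB Mul2=324; stall // r0:Add1,r1:9,r2:5,r3:4,r4:4,r5:Add2
cycle 15: stall // r0:Add1,r1:9,r2:5,r3:4,r4:4,r5:Add2
cycle 16: stall // r0:Add1,r1:9,r2:5,r3:4,r4:4,r5:Add2
cycle 17: CDB Add1=319; issue ADD r3<-Add1 // r0:319,r1:9,r2:5,r3:Add1,r4:4,r5:Add2
cycle 18: CDB Add2=648; issue SUB r2<-Add2 // r0:319,r1:9,r2:Add2,r3:Add1,r4:4,r5:648
cycle 19: issue MUL r0<-Mul1 // r0:Mul1,r1:9,r2:Add2,r3:Add1,r4:4,r5:648
cycle 20: CDB Add1=10 // r0:Mul1,r1:9,r2:Add2,r3:10,r4:4,r5:648
cycle 21: CDB Add2=-644 // r0:Mul1,r1:9,r2:-644,r3:10,r4:4,r5:648
cycle 22: - // r0:Mul1,r1:9,r2:-644,r3:10,r4:4,r5:648
cycle 23: - // r0:Mul1,r1:9,r2:-644,r3:10,r4:4,r5:648
cycle 24: - // r0:Mul1,r1:9,r2:-644,r3:10,r4:4,r5:648

STATUS = VALUE 648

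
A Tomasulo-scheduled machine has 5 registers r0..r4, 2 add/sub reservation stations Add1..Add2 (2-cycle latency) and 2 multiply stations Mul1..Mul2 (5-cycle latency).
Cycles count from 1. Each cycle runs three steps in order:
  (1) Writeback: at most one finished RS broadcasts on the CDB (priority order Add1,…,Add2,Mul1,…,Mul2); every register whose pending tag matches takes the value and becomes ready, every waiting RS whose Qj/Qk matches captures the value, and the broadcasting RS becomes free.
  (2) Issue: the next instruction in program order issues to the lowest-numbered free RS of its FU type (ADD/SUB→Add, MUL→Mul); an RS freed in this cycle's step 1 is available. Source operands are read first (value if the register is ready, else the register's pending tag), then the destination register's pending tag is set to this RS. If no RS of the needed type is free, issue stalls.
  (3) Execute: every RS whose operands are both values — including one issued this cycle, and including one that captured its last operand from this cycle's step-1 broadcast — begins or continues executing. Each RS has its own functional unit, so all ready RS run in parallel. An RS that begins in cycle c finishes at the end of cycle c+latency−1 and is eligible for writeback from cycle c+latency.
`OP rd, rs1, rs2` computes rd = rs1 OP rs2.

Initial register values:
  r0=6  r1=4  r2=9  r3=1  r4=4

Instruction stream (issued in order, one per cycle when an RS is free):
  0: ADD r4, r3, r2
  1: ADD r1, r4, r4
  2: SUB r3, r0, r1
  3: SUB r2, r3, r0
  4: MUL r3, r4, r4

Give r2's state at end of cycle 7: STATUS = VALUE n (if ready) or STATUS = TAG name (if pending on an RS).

STATUS = TAG Add2

cycle 1: issue ADD r4<-Add1 // r0:6,r1:4,r2:9,r3:1,r4:Add1
cycle 2: issue ADD r1<-Add2 // r0:6,r1:Add2,r2:9,r3:1,r4:Add1
cycle 3: CDB Add1=10; issue SUB r3<-Add1 // r0:6,r1:Add2,r2:9,r3:Add1,r4:10
cycle 4: stall // r0:6,r1:Add2,r2:9,r3:Add1,r4:10
cycle 5: CDB Add2=20; issue SUB r2<-Add2 // r0:6,r1:20,r2:Add2,r3:Add1,r4:10
cycle 6: issue MUL r3<-Mul1 // r0:6,r1:20,r2:Add2,r3:Mul1,r4:10
cycle 7: CDB Add1=-14 // r0:6,r1:20,r2:Add2,r3:Mul1,r4:10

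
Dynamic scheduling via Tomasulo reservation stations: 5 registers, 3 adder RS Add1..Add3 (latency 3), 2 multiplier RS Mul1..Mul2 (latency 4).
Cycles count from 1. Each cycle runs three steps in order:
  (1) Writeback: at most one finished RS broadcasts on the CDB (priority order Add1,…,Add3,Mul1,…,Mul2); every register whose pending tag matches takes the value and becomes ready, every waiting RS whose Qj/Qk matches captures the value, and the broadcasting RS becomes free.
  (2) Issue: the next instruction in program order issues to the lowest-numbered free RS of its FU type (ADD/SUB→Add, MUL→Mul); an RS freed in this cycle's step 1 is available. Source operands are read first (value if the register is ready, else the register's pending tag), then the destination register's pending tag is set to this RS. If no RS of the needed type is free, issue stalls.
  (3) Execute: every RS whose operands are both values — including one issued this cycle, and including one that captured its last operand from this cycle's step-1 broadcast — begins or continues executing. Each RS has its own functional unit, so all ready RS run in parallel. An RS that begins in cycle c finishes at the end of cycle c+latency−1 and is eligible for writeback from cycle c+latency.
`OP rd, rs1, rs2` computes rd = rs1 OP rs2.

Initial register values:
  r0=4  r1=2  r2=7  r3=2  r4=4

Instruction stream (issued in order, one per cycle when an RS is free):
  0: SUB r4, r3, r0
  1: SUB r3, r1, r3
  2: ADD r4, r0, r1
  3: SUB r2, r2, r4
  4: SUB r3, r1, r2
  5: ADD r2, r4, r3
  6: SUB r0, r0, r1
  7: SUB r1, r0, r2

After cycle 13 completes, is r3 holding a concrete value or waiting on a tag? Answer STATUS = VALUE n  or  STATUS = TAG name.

STATUS = VALUE 1

  c1: issue SUB r4<-Add1  regs: r0:4,r1:2,r2:7,r3:2,r4:Add1
  c2: issue SUB r3<-Add2  regs: r0:4,r1:2,r2:7,r3:Add2,r4:Add1
  c3: issue ADD r4<-Add3  regs: r0:4,r1:2,r2:7,r3:Add2,r4:Add3
  c4: CDB Add1=-2; issue SUB r2<-Add1  regs: r0:4,r1:2,r2:Add1,r3:Add2,r4:Add3
  c5: CDB Add2=0; issue SUB r3<-Add2  regs: r0:4,r1:2,r2:Add1,r3:Add2,r4:Add3
  c6: CDB Add3=6; issue ADD r2<-Add3  regs: r0:4,r1:2,r2:Add3,r3:Add2,r4:6
  c7: stall  regs: r0:4,r1:2,r2:Add3,r3:Add2,r4:6
  c8: stall  regs: r0:4,r1:2,r2:Add3,r3:Add2,r4:6
  c9: CDB Add1=1; issue SUB r0<-Add1  regs: r0:Add1,r1:2,r2:Add3,r3:Add2,r4:6
  c10: stall  regs: r0:Add1,r1:2,r2:Add3,r3:Add2,r4:6
  c11: stall  regs: r0:Add1,r1:2,r2:Add3,r3:Add2,r4:6
  c12: CDB Add1=2; issue SUB r1<-Add1  regs: r0:2,r1:Add1,r2:Add3,r3:Add2,r4:6
  c13: CDB Add2=1  regs: r0:2,r1:Add1,r2:Add3,r3:1,r4:6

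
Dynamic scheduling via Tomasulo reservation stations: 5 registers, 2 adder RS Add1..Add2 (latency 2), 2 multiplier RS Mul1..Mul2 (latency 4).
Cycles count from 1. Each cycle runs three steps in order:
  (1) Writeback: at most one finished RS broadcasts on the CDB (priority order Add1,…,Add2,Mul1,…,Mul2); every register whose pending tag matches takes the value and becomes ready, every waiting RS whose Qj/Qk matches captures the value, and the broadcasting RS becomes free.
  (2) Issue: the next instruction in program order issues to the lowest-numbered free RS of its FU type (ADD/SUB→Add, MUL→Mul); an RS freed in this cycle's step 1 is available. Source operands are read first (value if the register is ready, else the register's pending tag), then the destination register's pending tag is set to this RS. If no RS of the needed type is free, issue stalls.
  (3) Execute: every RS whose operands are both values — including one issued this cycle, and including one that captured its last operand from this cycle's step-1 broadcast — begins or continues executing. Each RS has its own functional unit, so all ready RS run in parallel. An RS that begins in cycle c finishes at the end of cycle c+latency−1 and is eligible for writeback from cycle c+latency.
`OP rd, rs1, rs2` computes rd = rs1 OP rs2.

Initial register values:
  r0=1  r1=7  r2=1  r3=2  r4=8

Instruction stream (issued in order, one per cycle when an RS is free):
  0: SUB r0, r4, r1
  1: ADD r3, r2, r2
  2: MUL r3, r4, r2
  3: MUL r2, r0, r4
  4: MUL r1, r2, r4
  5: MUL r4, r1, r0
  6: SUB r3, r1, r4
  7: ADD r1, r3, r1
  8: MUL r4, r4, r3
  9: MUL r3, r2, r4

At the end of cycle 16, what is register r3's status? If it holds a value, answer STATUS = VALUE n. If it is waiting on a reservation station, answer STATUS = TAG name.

c1: issue SUB r0<-Add1 | r0:Add1,r1:7,r2:1,r3:2,r4:8
c2: issue ADD r3<-Add2 | r0:Add1,r1:7,r2:1,r3:Add2,r4:8
c3: CDB Add1=1; issue MUL r3<-Mul1 | r0:1,r1:7,r2:1,r3:Mul1,r4:8
c4: CDB Add2=2; issue MUL r2<-Mul2 | r0:1,r1:7,r2:Mul2,r3:Mul1,r4:8
c5: stall | r0:1,r1:7,r2:Mul2,r3:Mul1,r4:8
c6: stall | r0:1,r1:7,r2:Mul2,r3:Mul1,r4:8
c7: CDB Mul1=8; issue MUL r1<-Mul1 | r0:1,r1:Mul1,r2:Mul2,r3:8,r4:8
c8: CDB Mul2=8; issue MUL r4<-Mul2 | r0:1,r1:Mul1,r2:8,r3:8,r4:Mul2
c9: issue SUB r3<-Add1 | r0:1,r1:Mul1,r2:8,r3:Add1,r4:Mul2
c10: issue ADD r1<-Add2 | r0:1,r1:Add2,r2:8,r3:Add1,r4:Mul2
c11: stall | r0:1,r1:Add2,r2:8,r3:Add1,r4:Mul2
c12: CDB Mul1=64; issue MUL r4<-Mul1 | r0:1,r1:Add2,r2:8,r3:Add1,r4:Mul1
c13: stall | r0:1,r1:Add2,r2:8,r3:Add1,r4:Mul1
c14: stall | r0:1,r1:Add2,r2:8,r3:Add1,r4:Mul1
c15: stall | r0:1,r1:Add2,r2:8,r3:Add1,r4:Mul1
c16: CDB Mul2=64; issue MUL r3<-Mul2 | r0:1,r1:Add2,r2:8,r3:Mul2,r4:Mul1

STATUS = TAG Mul2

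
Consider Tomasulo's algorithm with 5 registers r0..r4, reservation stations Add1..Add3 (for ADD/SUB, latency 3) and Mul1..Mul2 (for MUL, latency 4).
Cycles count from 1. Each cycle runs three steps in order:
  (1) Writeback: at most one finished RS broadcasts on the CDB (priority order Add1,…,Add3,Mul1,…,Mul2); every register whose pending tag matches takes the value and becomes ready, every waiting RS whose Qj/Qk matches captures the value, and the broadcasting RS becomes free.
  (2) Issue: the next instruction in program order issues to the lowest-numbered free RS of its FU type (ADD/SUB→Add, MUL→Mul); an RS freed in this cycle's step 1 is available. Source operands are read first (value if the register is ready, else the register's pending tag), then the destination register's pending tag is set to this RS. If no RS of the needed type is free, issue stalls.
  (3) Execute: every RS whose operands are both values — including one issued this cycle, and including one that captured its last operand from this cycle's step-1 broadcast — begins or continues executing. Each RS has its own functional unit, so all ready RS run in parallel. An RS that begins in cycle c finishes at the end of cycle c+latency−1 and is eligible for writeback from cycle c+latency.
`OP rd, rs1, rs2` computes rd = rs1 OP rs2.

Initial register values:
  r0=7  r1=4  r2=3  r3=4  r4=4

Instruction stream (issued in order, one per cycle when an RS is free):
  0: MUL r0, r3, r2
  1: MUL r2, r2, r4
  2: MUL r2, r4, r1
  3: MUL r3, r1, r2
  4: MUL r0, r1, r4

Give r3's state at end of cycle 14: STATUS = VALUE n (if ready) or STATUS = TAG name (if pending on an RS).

  c1: issue MUL r0<-Mul1  regs: r0:Mul1,r1:4,r2:3,r3:4,r4:4
  c2: issue MUL r2<-Mul2  regs: r0:Mul1,r1:4,r2:Mul2,r3:4,r4:4
  c3: stall  regs: r0:Mul1,r1:4,r2:Mul2,r3:4,r4:4
  c4: stall  regs: r0:Mul1,r1:4,r2:Mul2,r3:4,r4:4
  c5: CDB Mul1=12; issue MUL r2<-Mul1  regs: r0:12,r1:4,r2:Mul1,r3:4,r4:4
  c6: CDB Mul2=12; issue MUL r3<-Mul2  regs: r0:12,r1:4,r2:Mul1,r3:Mul2,r4:4
  c7: stall  regs: r0:12,r1:4,r2:Mul1,r3:Mul2,r4:4
  c8: stall  regs: r0:12,r1:4,r2:Mul1,r3:Mul2,r4:4
  c9: CDB Mul1=16; issue MUL r0<-Mul1  regs: r0:Mul1,r1:4,r2:16,r3:Mul2,r4:4
  c10: -  regs: r0:Mul1,r1:4,r2:16,r3:Mul2,r4:4
  c11: -  regs: r0:Mul1,r1:4,r2:16,r3:Mul2,r4:4
  c12: -  regs: r0:Mul1,r1:4,r2:16,r3:Mul2,r4:4
  c13: CDB Mul1=16  regs: r0:16,r1:4,r2:16,r3:Mul2,r4:4
  c14: CDB Mul2=64  regs: r0:16,r1:4,r2:16,r3:64,r4:4

STATUS = VALUE 64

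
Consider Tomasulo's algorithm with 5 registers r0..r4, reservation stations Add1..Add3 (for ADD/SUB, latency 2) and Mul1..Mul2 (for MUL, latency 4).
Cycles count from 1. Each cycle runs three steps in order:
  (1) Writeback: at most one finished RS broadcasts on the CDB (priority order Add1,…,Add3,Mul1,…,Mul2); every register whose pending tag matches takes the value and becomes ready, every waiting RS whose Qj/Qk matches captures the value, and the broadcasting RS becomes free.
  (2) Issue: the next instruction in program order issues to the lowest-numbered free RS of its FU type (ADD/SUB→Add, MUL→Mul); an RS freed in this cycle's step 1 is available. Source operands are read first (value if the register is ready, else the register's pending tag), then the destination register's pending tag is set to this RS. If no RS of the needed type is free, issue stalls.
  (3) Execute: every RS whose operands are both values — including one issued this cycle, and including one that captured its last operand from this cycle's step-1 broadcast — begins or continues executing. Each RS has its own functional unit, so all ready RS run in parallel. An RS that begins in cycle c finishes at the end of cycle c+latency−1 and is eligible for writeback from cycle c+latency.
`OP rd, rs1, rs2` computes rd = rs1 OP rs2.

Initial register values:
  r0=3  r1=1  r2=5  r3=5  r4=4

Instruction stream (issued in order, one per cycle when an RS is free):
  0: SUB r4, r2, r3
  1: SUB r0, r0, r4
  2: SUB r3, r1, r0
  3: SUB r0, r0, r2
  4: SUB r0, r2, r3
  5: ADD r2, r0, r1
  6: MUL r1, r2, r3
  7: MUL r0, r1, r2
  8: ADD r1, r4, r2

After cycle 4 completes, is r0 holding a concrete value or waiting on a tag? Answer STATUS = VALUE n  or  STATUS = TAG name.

c1: issue SUB r4<-Add1 | r0:3,r1:1,r2:5,r3:5,r4:Add1
c2: issue SUB r0<-Add2 | r0:Add2,r1:1,r2:5,r3:5,r4:Add1
c3: CDB Add1=0; issue SUB r3<-Add1 | r0:Add2,r1:1,r2:5,r3:Add1,r4:0
c4: issue SUB r0<-Add3 | r0:Add3,r1:1,r2:5,r3:Add1,r4:0

STATUS = TAG Add3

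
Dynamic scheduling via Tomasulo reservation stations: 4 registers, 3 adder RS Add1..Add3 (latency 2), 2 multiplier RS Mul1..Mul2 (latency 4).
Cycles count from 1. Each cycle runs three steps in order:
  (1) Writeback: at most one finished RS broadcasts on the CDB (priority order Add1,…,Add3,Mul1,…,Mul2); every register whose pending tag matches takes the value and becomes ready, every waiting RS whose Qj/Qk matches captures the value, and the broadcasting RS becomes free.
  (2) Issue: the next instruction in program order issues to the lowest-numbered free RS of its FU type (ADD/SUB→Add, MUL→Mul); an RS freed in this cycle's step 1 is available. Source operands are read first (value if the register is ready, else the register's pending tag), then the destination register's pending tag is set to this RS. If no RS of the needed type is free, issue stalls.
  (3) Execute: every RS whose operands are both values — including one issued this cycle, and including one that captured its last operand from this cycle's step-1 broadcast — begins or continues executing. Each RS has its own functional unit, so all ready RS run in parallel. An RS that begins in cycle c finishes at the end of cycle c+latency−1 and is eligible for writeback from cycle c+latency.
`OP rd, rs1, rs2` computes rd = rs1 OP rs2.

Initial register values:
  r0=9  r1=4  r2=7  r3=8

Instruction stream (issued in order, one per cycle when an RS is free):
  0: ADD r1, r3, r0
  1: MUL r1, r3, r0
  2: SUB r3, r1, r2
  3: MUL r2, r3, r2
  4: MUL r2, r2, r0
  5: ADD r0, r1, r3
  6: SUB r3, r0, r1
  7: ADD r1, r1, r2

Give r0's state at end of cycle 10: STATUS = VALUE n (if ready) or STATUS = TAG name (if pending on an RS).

cycle 1: issue ADD r1<-Add1 // r0:9,r1:Add1,r2:7,r3:8
cycle 2: issue MUL r1<-Mul1 // r0:9,r1:Mul1,r2:7,r3:8
cycle 3: CDB Add1=17; issue SUB r3<-Add1 // r0:9,r1:Mul1,r2:7,r3:Add1
cycle 4: issue MUL r2<-Mul2 // r0:9,r1:Mul1,r2:Mul2,r3:Add1
cycle 5: stall // r0:9,r1:Mul1,r2:Mul2,r3:Add1
cycle 6: CDB Mul1=72; issue MUL r2<-Mul1 // r0:9,r1:72,r2:Mul1,r3:Add1
cycle 7: issue ADD r0<-Add2 // r0:Add2,r1:72,r2:Mul1,r3:Add1
cycle 8: CDB Add1=65; issue SUB r3<-Add1 // r0:Add2,r1:72,r2:Mul1,r3:Add1
cycle 9: issue ADD r1<-Add3 // r0:Add2,r1:Add3,r2:Mul1,r3:Add1
cycle 10: CDB Add2=137 // r0:137,r1:Add3,r2:Mul1,r3:Add1

STATUS = VALUE 137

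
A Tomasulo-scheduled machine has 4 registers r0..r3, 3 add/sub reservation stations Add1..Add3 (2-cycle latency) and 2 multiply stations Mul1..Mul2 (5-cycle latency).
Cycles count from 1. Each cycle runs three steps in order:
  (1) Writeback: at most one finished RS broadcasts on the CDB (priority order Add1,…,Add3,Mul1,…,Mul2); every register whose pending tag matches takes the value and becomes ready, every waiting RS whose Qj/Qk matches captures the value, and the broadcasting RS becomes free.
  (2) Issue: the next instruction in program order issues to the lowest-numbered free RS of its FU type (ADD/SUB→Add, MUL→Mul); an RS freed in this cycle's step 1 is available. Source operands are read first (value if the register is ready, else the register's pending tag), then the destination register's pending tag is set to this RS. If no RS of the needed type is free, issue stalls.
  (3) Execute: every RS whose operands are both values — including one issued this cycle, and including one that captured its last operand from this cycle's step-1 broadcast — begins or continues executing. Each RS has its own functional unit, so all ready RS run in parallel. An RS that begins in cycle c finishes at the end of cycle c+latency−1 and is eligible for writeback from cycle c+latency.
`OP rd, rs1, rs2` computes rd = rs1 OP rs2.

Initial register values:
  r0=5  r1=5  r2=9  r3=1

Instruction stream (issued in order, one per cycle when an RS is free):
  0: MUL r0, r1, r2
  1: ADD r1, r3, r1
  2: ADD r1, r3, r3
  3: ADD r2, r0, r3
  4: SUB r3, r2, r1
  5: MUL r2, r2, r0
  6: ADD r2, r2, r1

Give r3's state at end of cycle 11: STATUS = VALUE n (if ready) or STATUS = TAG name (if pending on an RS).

STATUS = VALUE 44

  c1: issue MUL r0<-Mul1  regs: r0:Mul1,r1:5,r2:9,r3:1
  c2: issue ADD r1<-Add1  regs: r0:Mul1,r1:Add1,r2:9,r3:1
  c3: issue ADD r1<-Add2  regs: r0:Mul1,r1:Add2,r2:9,r3:1
  c4: CDB Add1=6; issue ADD r2<-Add1  regs: r0:Mul1,r1:Add2,r2:Add1,r3:1
  c5: CDB Add2=2; issue SUB r3<-Add2  regs: r0:Mul1,r1:2,r2:Add1,r3:Add2
  c6: CDB Mul1=45; issue MUL r2<-Mul1  regs: r0:45,r1:2,r2:Mul1,r3:Add2
  c7: issue ADD r2<-Add3  regs: r0:45,r1:2,r2:Add3,r3:Add2
  c8: CDB Add1=46  regs: r0:45,r1:2,r2:Add3,r3:Add2
  c9: -  regs: r0:45,r1:2,r2:Add3,r3:Add2
  c10: CDB Add2=44  regs: r0:45,r1:2,r2:Add3,r3:44
  c11: -  regs: r0:45,r1:2,r2:Add3,r3:44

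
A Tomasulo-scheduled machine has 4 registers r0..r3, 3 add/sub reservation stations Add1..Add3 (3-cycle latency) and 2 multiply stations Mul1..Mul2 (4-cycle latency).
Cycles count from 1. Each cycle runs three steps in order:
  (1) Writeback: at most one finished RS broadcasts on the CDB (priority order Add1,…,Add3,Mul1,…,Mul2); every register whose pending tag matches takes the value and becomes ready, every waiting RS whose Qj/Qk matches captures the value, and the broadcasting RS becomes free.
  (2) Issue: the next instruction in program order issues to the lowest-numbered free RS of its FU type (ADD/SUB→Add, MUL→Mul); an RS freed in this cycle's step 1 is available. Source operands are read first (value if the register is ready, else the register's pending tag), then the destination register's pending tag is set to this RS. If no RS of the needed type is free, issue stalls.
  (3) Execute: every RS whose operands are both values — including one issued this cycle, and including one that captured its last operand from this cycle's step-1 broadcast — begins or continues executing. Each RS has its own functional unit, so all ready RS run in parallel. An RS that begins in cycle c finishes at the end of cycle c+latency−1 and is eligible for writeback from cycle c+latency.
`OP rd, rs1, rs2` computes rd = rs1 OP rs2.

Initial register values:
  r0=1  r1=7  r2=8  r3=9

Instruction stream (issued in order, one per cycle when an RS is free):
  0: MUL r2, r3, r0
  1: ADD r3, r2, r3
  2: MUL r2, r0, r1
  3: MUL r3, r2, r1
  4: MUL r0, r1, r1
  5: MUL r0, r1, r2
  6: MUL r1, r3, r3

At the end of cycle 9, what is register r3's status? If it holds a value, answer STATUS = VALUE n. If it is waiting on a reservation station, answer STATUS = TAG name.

cycle 1: issue MUL r2<-Mul1 // r0:1,r1:7,r2:Mul1,r3:9
cycle 2: issue ADD r3<-Add1 // r0:1,r1:7,r2:Mul1,r3:Add1
cycle 3: issue MUL r2<-Mul2 // r0:1,r1:7,r2:Mul2,r3:Add1
cycle 4: stall // r0:1,r1:7,r2:Mul2,r3:Add1
cycle 5: CDB Mul1=9; issue MUL r3<-Mul1 // r0:1,r1:7,r2:Mul2,r3:Mul1
cycle 6: stall // r0:1,r1:7,r2:Mul2,r3:Mul1
cycle 7: CDB Mul2=7; issue MUL r0<-Mul2 // r0:Mul2,r1:7,r2:7,r3:Mul1
cycle 8: CDB Add1=18; stall // r0:Mul2,r1:7,r2:7,r3:Mul1
cycle 9: stall // r0:Mul2,r1:7,r2:7,r3:Mul1

STATUS = TAG Mul1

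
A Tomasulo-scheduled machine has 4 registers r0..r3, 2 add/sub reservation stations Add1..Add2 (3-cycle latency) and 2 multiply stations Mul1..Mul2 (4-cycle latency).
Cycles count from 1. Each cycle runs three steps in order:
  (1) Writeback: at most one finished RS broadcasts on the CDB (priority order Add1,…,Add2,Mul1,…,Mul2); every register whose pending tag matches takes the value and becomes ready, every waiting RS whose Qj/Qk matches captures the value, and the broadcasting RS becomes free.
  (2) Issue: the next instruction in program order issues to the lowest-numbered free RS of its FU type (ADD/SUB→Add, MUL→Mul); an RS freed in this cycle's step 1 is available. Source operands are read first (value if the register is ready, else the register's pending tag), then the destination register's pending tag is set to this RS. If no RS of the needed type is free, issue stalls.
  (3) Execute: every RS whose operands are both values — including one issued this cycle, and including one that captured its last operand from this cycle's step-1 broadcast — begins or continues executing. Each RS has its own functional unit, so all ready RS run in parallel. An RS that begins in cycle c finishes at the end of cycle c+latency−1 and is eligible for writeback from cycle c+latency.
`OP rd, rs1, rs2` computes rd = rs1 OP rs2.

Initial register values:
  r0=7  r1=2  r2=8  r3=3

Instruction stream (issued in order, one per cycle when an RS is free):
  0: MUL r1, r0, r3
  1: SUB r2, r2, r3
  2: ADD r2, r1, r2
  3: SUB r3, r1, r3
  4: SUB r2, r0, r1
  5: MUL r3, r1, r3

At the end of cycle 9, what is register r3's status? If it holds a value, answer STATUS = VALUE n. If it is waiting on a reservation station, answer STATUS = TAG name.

cycle 1: issue MUL r1<-Mul1 // r0:7,r1:Mul1,r2:8,r3:3
cycle 2: issue SUB r2<-Add1 // r0:7,r1:Mul1,r2:Add1,r3:3
cycle 3: issue ADD r2<-Add2 // r0:7,r1:Mul1,r2:Add2,r3:3
cycle 4: stall // r0:7,r1:Mul1,r2:Add2,r3:3
cycle 5: CDB Add1=5; issue SUB r3<-Add1 // r0:7,r1:Mul1,r2:Add2,r3:Add1
cycle 6: CDB Mul1=21; stall // r0:7,r1:21,r2:Add2,r3:Add1
cycle 7: stall // r0:7,r1:21,r2:Add2,r3:Add1
cycle 8: stall // r0:7,r1:21,r2:Add2,r3:Add1
cycle 9: CDB Add1=18; issue SUB r2<-Add1 // r0:7,r1:21,r2:Add1,r3:18

STATUS = VALUE 18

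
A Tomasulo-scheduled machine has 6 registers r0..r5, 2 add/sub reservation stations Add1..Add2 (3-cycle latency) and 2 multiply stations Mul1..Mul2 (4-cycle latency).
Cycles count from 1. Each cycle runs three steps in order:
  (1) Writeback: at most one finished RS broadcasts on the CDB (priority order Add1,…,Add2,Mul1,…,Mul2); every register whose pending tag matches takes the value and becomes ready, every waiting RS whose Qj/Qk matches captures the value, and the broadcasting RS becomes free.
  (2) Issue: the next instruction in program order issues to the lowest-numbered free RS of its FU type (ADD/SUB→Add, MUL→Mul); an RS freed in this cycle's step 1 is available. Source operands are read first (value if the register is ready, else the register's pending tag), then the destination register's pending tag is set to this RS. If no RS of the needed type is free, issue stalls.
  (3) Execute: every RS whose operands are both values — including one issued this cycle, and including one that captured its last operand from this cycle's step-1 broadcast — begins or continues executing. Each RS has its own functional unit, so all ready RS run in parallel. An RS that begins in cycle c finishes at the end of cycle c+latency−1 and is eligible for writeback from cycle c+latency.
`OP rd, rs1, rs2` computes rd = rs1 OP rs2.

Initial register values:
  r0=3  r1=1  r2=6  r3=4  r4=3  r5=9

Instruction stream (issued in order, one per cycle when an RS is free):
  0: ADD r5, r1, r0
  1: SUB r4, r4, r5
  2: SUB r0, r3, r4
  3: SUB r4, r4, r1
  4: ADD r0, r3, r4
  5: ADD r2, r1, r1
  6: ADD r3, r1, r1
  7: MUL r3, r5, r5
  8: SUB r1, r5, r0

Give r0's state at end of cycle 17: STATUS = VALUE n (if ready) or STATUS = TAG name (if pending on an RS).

  c1: issue ADD r5<-Add1  regs: r0:3,r1:1,r2:6,r3:4,r4:3,r5:Add1
  c2: issue SUB r4<-Add2  regs: r0:3,r1:1,r2:6,r3:4,r4:Add2,r5:Add1
  c3: stall  regs: r0:3,r1:1,r2:6,r3:4,r4:Add2,r5:Add1
  c4: CDB Add1=4; issue SUB r0<-Add1  regs: r0:Add1,r1:1,r2:6,r3:4,r4:Add2,r5:4
  c5: stall  regs: r0:Add1,r1:1,r2:6,r3:4,r4:Add2,r5:4
  c6: stall  regs: r0:Add1,r1:1,r2:6,r3:4,r4:Add2,r5:4
  c7: CDB Add2=-1; issue SUB r4<-Add2  regs: r0:Add1,r1:1,r2:6,r3:4,r4:Add2,r5:4
  c8: stall  regs: r0:Add1,r1:1,r2:6,r3:4,r4:Add2,r5:4
  c9: stall  regs: r0:Add1,r1:1,r2:6,r3:4,r4:Add2,r5:4
  c10: CDB Add1=5; issue ADD r0<-Add1  regs: r0:Add1,r1:1,r2:6,r3:4,r4:Add2,r5:4
  c11: CDB Add2=-2; issue ADD r2<-Add2  regs: r0:Add1,r1:1,r2:Add2,r3:4,r4:-2,r5:4
  c12: stall  regs: r0:Add1,r1:1,r2:Add2,r3:4,r4:-2,r5:4
  c13: stall  regs: r0:Add1,r1:1,r2:Add2,r3:4,r4:-2,r5:4
  c14: CDB Add1=2; issue ADD r3<-Add1  regs: r0:2,r1:1,r2:Add2,r3:Add1,r4:-2,r5:4
  c15: CDB Add2=2; issue MUL r3<-Mul1  regs: r0:2,r1:1,r2:2,r3:Mul1,r4:-2,r5:4
  c16: issue SUB r1<-Add2  regs: r0:2,r1:Add2,r2:2,r3:Mul1,r4:-2,r5:4
  c17: CDB Add1=2  regs: r0:2,r1:Add2,r2:2,r3:Mul1,r4:-2,r5:4

STATUS = VALUE 2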